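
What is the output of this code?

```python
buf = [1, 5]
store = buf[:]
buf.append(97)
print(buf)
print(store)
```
[1, 5, 97]
[1, 5]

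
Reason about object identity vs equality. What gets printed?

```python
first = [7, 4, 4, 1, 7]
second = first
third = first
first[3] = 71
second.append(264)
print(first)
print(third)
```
[7, 4, 4, 71, 7, 264]
[7, 4, 4, 71, 7, 264]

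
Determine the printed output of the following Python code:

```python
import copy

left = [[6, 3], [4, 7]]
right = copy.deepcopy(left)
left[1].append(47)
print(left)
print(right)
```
[[6, 3], [4, 7, 47]]
[[6, 3], [4, 7]]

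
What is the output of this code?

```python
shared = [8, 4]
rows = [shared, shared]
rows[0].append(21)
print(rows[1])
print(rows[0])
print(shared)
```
[8, 4, 21]
[8, 4, 21]
[8, 4, 21]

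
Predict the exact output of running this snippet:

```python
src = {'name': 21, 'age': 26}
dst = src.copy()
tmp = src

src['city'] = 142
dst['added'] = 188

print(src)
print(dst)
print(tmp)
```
{'name': 21, 'age': 26, 'city': 142}
{'name': 21, 'age': 26, 'added': 188}
{'name': 21, 'age': 26, 'city': 142}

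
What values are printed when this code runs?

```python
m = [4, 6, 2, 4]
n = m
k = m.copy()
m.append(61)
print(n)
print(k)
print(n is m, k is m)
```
[4, 6, 2, 4, 61]
[4, 6, 2, 4]
True False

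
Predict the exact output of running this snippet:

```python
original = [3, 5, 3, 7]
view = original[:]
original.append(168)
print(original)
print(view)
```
[3, 5, 3, 7, 168]
[3, 5, 3, 7]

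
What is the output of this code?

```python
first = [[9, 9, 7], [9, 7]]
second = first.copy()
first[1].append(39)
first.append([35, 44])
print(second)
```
[[9, 9, 7], [9, 7, 39]]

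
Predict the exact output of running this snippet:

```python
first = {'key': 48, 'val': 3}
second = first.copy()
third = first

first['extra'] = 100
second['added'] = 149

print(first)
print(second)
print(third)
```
{'key': 48, 'val': 3, 'extra': 100}
{'key': 48, 'val': 3, 'added': 149}
{'key': 48, 'val': 3, 'extra': 100}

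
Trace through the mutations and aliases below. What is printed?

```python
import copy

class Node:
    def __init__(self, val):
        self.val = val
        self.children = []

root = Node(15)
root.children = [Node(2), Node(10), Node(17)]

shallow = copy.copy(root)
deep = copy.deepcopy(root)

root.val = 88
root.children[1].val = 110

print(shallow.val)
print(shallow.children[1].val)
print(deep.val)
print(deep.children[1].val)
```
15
110
15
10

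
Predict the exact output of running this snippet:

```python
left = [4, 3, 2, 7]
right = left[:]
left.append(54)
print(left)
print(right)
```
[4, 3, 2, 7, 54]
[4, 3, 2, 7]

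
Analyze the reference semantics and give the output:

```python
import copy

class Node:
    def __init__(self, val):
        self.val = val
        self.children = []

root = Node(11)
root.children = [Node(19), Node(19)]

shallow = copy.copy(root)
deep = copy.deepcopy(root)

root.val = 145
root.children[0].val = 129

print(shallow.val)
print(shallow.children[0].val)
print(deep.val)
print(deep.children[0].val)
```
11
129
11
19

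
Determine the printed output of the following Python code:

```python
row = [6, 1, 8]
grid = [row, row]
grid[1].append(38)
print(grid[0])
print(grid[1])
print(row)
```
[6, 1, 8, 38]
[6, 1, 8, 38]
[6, 1, 8, 38]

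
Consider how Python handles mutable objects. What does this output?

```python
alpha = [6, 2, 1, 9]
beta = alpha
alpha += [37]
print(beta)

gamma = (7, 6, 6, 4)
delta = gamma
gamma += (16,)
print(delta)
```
[6, 2, 1, 9, 37]
(7, 6, 6, 4)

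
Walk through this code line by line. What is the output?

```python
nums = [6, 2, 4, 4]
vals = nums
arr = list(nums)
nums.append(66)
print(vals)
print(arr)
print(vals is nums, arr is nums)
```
[6, 2, 4, 4, 66]
[6, 2, 4, 4]
True False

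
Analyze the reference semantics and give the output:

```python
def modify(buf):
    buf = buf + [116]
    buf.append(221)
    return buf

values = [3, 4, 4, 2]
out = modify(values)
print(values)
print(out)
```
[3, 4, 4, 2]
[3, 4, 4, 2, 116, 221]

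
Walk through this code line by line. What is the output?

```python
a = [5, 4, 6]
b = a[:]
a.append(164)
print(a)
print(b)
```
[5, 4, 6, 164]
[5, 4, 6]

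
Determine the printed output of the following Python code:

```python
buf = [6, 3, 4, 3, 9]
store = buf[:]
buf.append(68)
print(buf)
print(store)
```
[6, 3, 4, 3, 9, 68]
[6, 3, 4, 3, 9]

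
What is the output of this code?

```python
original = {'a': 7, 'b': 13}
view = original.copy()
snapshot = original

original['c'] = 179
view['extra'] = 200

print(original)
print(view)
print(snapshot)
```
{'a': 7, 'b': 13, 'c': 179}
{'a': 7, 'b': 13, 'extra': 200}
{'a': 7, 'b': 13, 'c': 179}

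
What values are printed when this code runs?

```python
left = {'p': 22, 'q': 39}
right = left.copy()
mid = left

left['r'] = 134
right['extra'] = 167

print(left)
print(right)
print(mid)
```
{'p': 22, 'q': 39, 'r': 134}
{'p': 22, 'q': 39, 'extra': 167}
{'p': 22, 'q': 39, 'r': 134}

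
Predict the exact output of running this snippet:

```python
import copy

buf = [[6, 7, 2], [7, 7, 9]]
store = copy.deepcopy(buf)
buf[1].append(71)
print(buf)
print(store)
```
[[6, 7, 2], [7, 7, 9, 71]]
[[6, 7, 2], [7, 7, 9]]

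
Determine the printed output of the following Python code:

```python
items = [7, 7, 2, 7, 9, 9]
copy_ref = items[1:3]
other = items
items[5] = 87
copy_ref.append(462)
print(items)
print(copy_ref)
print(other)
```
[7, 7, 2, 7, 9, 87]
[7, 2, 462]
[7, 7, 2, 7, 9, 87]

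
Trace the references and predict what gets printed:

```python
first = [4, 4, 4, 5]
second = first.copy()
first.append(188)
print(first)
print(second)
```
[4, 4, 4, 5, 188]
[4, 4, 4, 5]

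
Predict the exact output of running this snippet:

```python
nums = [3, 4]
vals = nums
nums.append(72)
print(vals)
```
[3, 4, 72]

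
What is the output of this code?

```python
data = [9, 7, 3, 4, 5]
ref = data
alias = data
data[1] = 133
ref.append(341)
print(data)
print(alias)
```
[9, 133, 3, 4, 5, 341]
[9, 133, 3, 4, 5, 341]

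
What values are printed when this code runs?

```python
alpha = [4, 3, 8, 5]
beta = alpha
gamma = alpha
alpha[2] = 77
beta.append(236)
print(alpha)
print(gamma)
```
[4, 3, 77, 5, 236]
[4, 3, 77, 5, 236]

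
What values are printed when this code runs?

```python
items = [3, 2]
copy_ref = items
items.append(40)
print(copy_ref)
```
[3, 2, 40]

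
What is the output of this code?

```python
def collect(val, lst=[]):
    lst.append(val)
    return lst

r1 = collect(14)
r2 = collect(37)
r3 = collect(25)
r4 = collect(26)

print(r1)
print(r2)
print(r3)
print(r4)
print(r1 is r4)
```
[14, 37, 25, 26]
[14, 37, 25, 26]
[14, 37, 25, 26]
[14, 37, 25, 26]
True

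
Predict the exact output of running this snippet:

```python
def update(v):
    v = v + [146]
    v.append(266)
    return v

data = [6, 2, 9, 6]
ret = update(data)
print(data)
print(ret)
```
[6, 2, 9, 6]
[6, 2, 9, 6, 146, 266]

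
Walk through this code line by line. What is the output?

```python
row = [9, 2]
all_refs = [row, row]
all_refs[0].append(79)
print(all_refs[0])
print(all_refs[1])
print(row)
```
[9, 2, 79]
[9, 2, 79]
[9, 2, 79]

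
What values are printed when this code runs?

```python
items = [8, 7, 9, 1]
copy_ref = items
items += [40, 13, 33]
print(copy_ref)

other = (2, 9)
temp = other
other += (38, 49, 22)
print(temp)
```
[8, 7, 9, 1, 40, 13, 33]
(2, 9)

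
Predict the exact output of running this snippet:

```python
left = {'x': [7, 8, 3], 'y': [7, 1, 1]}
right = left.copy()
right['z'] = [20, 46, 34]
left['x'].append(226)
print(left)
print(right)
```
{'x': [7, 8, 3, 226], 'y': [7, 1, 1]}
{'x': [7, 8, 3, 226], 'y': [7, 1, 1], 'z': [20, 46, 34]}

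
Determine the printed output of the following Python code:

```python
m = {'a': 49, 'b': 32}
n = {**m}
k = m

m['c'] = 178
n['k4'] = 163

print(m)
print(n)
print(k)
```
{'a': 49, 'b': 32, 'c': 178}
{'a': 49, 'b': 32, 'k4': 163}
{'a': 49, 'b': 32, 'c': 178}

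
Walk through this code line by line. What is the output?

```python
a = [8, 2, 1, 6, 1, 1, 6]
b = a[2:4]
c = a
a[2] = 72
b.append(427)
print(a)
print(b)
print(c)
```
[8, 2, 72, 6, 1, 1, 6]
[1, 6, 427]
[8, 2, 72, 6, 1, 1, 6]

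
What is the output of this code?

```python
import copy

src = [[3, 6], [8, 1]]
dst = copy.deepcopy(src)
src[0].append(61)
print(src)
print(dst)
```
[[3, 6, 61], [8, 1]]
[[3, 6], [8, 1]]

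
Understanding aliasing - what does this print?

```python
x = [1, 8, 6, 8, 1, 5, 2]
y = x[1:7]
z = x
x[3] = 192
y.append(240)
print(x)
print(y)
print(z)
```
[1, 8, 6, 192, 1, 5, 2]
[8, 6, 8, 1, 5, 2, 240]
[1, 8, 6, 192, 1, 5, 2]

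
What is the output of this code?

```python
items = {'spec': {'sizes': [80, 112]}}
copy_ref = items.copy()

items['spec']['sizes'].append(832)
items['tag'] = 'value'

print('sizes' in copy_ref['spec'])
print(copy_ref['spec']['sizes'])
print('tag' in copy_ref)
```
True
[80, 112, 832]
False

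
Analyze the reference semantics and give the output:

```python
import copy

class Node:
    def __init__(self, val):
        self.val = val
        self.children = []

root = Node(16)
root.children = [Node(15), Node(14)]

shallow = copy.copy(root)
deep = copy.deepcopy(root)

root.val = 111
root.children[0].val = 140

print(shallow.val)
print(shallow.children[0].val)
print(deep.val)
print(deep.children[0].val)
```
16
140
16
15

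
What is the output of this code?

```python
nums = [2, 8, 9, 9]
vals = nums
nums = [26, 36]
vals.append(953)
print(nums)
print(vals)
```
[26, 36]
[2, 8, 9, 9, 953]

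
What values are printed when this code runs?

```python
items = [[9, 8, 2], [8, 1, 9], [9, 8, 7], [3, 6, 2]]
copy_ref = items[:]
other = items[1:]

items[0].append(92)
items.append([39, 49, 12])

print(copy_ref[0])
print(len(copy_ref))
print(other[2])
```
[9, 8, 2, 92]
4
[3, 6, 2]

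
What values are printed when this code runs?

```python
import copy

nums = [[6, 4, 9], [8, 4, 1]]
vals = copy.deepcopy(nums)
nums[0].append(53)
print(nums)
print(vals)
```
[[6, 4, 9, 53], [8, 4, 1]]
[[6, 4, 9], [8, 4, 1]]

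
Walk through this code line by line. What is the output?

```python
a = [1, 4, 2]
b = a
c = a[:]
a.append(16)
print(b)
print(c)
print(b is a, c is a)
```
[1, 4, 2, 16]
[1, 4, 2]
True False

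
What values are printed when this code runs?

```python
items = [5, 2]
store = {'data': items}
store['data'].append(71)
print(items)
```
[5, 2, 71]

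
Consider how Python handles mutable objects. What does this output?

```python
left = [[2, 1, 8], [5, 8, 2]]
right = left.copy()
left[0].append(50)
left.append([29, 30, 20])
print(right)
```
[[2, 1, 8, 50], [5, 8, 2]]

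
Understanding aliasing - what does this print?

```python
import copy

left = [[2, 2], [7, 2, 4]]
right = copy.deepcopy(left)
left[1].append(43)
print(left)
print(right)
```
[[2, 2], [7, 2, 4, 43]]
[[2, 2], [7, 2, 4]]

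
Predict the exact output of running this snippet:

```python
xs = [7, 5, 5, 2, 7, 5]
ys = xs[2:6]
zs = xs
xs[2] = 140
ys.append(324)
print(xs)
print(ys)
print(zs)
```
[7, 5, 140, 2, 7, 5]
[5, 2, 7, 5, 324]
[7, 5, 140, 2, 7, 5]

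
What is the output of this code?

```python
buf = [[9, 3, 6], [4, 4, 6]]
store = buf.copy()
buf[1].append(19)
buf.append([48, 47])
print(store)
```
[[9, 3, 6], [4, 4, 6, 19]]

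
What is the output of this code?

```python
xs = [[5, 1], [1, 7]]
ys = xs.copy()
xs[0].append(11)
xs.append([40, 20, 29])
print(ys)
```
[[5, 1, 11], [1, 7]]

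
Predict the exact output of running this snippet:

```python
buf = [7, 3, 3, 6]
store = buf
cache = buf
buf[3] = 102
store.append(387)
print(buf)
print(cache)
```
[7, 3, 3, 102, 387]
[7, 3, 3, 102, 387]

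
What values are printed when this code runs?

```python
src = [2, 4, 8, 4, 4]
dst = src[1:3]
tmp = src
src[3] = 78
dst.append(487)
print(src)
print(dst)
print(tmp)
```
[2, 4, 8, 78, 4]
[4, 8, 487]
[2, 4, 8, 78, 4]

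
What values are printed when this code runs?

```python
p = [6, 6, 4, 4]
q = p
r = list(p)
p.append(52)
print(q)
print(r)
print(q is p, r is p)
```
[6, 6, 4, 4, 52]
[6, 6, 4, 4]
True False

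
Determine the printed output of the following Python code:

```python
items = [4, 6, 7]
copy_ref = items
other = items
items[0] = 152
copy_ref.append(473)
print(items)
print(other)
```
[152, 6, 7, 473]
[152, 6, 7, 473]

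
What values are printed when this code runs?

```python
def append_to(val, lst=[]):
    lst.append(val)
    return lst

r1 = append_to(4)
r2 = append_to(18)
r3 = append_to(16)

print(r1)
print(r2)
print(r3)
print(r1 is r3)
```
[4, 18, 16]
[4, 18, 16]
[4, 18, 16]
True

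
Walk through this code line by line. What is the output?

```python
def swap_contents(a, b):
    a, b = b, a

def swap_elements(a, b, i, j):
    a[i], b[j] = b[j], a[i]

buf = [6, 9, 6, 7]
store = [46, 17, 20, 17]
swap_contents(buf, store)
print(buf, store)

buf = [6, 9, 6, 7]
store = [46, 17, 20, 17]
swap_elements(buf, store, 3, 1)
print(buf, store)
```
[6, 9, 6, 7] [46, 17, 20, 17]
[6, 9, 6, 17] [46, 7, 20, 17]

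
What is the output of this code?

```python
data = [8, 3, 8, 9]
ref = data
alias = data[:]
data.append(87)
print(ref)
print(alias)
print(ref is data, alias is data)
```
[8, 3, 8, 9, 87]
[8, 3, 8, 9]
True False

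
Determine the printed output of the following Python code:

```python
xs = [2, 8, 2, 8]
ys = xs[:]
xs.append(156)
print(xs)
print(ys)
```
[2, 8, 2, 8, 156]
[2, 8, 2, 8]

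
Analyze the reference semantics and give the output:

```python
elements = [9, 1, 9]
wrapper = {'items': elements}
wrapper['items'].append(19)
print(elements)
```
[9, 1, 9, 19]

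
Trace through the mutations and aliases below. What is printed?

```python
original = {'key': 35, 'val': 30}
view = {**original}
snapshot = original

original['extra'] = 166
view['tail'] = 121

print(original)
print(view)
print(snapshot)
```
{'key': 35, 'val': 30, 'extra': 166}
{'key': 35, 'val': 30, 'tail': 121}
{'key': 35, 'val': 30, 'extra': 166}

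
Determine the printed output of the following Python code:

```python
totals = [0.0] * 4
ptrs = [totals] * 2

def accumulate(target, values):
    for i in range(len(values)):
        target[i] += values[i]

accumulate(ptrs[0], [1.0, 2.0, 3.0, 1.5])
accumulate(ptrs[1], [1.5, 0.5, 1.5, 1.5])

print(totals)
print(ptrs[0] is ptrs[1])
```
[2.5, 2.5, 4.5, 3.0]
True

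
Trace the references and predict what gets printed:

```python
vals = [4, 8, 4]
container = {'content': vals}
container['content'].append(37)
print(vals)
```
[4, 8, 4, 37]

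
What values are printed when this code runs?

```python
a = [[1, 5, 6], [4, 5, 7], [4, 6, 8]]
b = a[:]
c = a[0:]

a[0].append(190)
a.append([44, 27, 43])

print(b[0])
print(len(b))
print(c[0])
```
[1, 5, 6, 190]
3
[1, 5, 6, 190]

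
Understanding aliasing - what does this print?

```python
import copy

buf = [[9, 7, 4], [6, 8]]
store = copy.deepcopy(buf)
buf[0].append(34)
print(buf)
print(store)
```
[[9, 7, 4, 34], [6, 8]]
[[9, 7, 4], [6, 8]]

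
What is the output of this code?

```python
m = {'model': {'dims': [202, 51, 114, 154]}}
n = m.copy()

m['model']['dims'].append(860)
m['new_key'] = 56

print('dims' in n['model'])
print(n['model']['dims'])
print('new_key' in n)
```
True
[202, 51, 114, 154, 860]
False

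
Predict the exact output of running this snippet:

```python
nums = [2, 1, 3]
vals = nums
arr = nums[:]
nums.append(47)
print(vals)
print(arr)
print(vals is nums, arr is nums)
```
[2, 1, 3, 47]
[2, 1, 3]
True False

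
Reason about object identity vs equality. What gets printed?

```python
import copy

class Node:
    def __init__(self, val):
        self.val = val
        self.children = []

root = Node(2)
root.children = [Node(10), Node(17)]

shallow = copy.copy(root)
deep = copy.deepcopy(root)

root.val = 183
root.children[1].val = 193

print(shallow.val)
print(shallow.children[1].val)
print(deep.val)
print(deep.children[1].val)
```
2
193
2
17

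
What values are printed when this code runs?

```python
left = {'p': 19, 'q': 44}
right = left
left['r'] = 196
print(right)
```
{'p': 19, 'q': 44, 'r': 196}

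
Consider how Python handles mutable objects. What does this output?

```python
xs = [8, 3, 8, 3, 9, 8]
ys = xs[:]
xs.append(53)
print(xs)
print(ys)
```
[8, 3, 8, 3, 9, 8, 53]
[8, 3, 8, 3, 9, 8]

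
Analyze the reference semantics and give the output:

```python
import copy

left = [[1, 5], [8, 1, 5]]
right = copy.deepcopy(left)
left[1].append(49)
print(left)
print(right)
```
[[1, 5], [8, 1, 5, 49]]
[[1, 5], [8, 1, 5]]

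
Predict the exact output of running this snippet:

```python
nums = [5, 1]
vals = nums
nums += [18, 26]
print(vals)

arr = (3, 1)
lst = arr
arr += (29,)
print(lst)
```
[5, 1, 18, 26]
(3, 1)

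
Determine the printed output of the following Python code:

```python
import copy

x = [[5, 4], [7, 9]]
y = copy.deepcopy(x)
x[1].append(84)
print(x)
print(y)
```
[[5, 4], [7, 9, 84]]
[[5, 4], [7, 9]]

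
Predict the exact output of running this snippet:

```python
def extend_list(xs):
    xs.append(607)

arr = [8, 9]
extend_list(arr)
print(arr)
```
[8, 9, 607]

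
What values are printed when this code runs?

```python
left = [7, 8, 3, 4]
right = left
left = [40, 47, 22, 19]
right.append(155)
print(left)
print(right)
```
[40, 47, 22, 19]
[7, 8, 3, 4, 155]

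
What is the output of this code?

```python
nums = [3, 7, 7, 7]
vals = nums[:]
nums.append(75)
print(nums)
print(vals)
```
[3, 7, 7, 7, 75]
[3, 7, 7, 7]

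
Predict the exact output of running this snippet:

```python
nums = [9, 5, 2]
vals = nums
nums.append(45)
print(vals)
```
[9, 5, 2, 45]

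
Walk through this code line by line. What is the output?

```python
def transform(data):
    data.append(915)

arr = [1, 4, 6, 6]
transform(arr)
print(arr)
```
[1, 4, 6, 6, 915]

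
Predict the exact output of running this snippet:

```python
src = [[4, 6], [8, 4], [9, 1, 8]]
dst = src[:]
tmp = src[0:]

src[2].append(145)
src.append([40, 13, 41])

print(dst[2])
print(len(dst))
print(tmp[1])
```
[9, 1, 8, 145]
3
[8, 4]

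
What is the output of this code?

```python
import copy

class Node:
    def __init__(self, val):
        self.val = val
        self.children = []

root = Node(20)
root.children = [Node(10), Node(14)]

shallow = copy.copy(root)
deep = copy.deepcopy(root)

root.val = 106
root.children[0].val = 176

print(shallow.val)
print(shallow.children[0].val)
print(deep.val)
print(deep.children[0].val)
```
20
176
20
10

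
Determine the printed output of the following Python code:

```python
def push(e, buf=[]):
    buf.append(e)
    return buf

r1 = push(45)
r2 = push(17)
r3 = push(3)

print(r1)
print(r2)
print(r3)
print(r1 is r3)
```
[45, 17, 3]
[45, 17, 3]
[45, 17, 3]
True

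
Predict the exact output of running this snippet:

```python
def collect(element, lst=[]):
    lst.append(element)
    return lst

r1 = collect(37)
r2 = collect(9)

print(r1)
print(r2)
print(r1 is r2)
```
[37, 9]
[37, 9]
True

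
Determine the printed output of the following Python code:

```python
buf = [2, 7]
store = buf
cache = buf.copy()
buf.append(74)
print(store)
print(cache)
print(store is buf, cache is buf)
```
[2, 7, 74]
[2, 7]
True False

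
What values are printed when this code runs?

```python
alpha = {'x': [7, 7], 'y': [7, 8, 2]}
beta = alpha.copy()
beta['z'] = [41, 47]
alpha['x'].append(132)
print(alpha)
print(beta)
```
{'x': [7, 7, 132], 'y': [7, 8, 2]}
{'x': [7, 7, 132], 'y': [7, 8, 2], 'z': [41, 47]}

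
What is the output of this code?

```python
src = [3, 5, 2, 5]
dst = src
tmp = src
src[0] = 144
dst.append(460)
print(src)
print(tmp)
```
[144, 5, 2, 5, 460]
[144, 5, 2, 5, 460]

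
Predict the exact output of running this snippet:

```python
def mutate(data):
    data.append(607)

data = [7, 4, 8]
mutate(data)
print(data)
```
[7, 4, 8, 607]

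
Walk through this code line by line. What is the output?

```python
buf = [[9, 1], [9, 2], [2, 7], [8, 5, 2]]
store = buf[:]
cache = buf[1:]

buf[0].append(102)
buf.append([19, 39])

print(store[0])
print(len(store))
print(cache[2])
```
[9, 1, 102]
4
[8, 5, 2]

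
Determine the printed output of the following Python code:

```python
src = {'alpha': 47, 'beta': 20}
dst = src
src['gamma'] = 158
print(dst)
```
{'alpha': 47, 'beta': 20, 'gamma': 158}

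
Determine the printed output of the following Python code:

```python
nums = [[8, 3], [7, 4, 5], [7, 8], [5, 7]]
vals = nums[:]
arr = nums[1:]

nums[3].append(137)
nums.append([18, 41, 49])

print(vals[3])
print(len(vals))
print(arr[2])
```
[5, 7, 137]
4
[5, 7, 137]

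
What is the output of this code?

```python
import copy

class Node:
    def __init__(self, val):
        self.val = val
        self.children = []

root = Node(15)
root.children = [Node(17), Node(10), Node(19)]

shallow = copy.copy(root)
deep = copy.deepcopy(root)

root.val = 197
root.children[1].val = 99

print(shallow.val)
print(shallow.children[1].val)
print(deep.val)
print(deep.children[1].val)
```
15
99
15
10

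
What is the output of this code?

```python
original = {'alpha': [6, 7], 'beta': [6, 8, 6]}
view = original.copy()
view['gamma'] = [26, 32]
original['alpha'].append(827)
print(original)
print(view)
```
{'alpha': [6, 7, 827], 'beta': [6, 8, 6]}
{'alpha': [6, 7, 827], 'beta': [6, 8, 6], 'gamma': [26, 32]}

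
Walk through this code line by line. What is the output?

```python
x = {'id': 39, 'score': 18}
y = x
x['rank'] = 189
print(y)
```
{'id': 39, 'score': 18, 'rank': 189}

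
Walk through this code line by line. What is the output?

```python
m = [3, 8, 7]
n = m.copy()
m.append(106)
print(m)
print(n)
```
[3, 8, 7, 106]
[3, 8, 7]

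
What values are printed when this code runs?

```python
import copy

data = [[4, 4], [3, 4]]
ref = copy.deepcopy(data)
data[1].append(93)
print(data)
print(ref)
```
[[4, 4], [3, 4, 93]]
[[4, 4], [3, 4]]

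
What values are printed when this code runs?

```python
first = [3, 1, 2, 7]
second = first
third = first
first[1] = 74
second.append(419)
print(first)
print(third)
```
[3, 74, 2, 7, 419]
[3, 74, 2, 7, 419]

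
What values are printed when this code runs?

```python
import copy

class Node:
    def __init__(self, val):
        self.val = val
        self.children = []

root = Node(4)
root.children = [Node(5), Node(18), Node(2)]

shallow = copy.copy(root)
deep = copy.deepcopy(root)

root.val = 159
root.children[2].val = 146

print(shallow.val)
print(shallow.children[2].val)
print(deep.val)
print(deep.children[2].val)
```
4
146
4
2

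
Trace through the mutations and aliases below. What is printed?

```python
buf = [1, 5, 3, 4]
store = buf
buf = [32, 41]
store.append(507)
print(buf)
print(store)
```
[32, 41]
[1, 5, 3, 4, 507]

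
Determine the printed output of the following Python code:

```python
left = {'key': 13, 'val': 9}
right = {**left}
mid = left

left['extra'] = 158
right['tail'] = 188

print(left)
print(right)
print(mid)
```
{'key': 13, 'val': 9, 'extra': 158}
{'key': 13, 'val': 9, 'tail': 188}
{'key': 13, 'val': 9, 'extra': 158}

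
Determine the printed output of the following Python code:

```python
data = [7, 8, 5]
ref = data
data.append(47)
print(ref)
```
[7, 8, 5, 47]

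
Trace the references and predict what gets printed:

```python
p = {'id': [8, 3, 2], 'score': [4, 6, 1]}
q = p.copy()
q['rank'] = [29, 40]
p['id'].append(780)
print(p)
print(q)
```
{'id': [8, 3, 2, 780], 'score': [4, 6, 1]}
{'id': [8, 3, 2, 780], 'score': [4, 6, 1], 'rank': [29, 40]}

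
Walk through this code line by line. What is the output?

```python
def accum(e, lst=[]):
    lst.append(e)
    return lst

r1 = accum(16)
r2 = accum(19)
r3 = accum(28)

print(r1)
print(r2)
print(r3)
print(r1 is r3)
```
[16, 19, 28]
[16, 19, 28]
[16, 19, 28]
True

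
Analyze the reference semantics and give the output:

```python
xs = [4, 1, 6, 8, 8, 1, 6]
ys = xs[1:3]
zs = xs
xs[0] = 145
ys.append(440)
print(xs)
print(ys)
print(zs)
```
[145, 1, 6, 8, 8, 1, 6]
[1, 6, 440]
[145, 1, 6, 8, 8, 1, 6]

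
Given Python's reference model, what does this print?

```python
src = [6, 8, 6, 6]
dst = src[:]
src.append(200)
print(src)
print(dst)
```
[6, 8, 6, 6, 200]
[6, 8, 6, 6]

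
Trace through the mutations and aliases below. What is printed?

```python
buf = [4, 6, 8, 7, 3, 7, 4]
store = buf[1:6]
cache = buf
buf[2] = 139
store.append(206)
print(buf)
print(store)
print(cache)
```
[4, 6, 139, 7, 3, 7, 4]
[6, 8, 7, 3, 7, 206]
[4, 6, 139, 7, 3, 7, 4]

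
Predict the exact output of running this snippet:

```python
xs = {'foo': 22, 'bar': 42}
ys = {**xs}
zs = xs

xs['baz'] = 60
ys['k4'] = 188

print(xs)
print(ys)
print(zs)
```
{'foo': 22, 'bar': 42, 'baz': 60}
{'foo': 22, 'bar': 42, 'k4': 188}
{'foo': 22, 'bar': 42, 'baz': 60}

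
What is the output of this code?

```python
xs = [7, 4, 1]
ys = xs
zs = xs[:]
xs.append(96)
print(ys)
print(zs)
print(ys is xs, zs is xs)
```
[7, 4, 1, 96]
[7, 4, 1]
True False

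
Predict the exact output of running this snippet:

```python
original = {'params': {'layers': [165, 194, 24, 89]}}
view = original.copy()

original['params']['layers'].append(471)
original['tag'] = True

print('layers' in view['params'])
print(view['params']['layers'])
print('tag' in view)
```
True
[165, 194, 24, 89, 471]
False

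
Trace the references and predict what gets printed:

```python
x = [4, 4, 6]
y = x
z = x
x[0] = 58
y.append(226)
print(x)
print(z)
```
[58, 4, 6, 226]
[58, 4, 6, 226]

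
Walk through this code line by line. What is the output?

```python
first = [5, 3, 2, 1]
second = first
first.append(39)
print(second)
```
[5, 3, 2, 1, 39]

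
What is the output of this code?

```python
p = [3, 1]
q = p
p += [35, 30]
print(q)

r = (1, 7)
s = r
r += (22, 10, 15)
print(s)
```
[3, 1, 35, 30]
(1, 7)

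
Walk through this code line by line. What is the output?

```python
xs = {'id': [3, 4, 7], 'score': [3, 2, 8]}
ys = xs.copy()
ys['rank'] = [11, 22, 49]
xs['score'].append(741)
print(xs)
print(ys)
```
{'id': [3, 4, 7], 'score': [3, 2, 8, 741]}
{'id': [3, 4, 7], 'score': [3, 2, 8, 741], 'rank': [11, 22, 49]}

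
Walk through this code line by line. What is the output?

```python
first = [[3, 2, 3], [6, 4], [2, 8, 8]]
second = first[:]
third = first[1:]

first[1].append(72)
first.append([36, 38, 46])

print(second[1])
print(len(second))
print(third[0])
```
[6, 4, 72]
3
[6, 4, 72]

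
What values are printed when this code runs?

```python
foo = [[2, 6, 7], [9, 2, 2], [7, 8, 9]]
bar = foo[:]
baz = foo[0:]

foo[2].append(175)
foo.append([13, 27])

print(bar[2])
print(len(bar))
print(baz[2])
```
[7, 8, 9, 175]
3
[7, 8, 9, 175]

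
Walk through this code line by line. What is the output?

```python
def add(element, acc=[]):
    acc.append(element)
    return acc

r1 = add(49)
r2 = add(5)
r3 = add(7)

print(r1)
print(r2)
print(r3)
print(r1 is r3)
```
[49, 5, 7]
[49, 5, 7]
[49, 5, 7]
True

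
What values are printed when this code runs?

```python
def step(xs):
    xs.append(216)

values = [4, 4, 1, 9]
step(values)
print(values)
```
[4, 4, 1, 9, 216]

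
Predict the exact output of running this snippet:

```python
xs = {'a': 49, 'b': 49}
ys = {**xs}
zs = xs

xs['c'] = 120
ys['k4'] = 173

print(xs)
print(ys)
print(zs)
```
{'a': 49, 'b': 49, 'c': 120}
{'a': 49, 'b': 49, 'k4': 173}
{'a': 49, 'b': 49, 'c': 120}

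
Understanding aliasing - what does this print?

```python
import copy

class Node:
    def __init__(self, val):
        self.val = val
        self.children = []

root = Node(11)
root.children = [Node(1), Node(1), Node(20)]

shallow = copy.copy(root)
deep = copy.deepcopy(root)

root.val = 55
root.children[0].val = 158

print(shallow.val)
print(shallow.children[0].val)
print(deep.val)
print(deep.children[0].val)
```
11
158
11
1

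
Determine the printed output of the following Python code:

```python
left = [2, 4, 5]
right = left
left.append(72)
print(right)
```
[2, 4, 5, 72]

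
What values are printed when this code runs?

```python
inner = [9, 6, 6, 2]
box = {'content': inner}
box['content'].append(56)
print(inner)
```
[9, 6, 6, 2, 56]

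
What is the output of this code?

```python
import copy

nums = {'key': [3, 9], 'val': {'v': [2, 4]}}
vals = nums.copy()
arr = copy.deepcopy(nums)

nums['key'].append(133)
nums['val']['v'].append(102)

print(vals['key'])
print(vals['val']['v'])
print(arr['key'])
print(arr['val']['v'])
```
[3, 9, 133]
[2, 4, 102]
[3, 9]
[2, 4]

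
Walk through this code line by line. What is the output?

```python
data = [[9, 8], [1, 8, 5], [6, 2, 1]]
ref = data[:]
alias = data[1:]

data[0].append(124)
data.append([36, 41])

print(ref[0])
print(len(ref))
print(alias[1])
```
[9, 8, 124]
3
[6, 2, 1]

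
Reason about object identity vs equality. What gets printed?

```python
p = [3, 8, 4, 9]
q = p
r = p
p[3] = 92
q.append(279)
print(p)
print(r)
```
[3, 8, 4, 92, 279]
[3, 8, 4, 92, 279]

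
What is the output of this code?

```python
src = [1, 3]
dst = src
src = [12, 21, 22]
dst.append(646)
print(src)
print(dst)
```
[12, 21, 22]
[1, 3, 646]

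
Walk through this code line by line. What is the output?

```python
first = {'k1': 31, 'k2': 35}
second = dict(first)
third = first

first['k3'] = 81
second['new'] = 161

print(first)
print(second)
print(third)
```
{'k1': 31, 'k2': 35, 'k3': 81}
{'k1': 31, 'k2': 35, 'new': 161}
{'k1': 31, 'k2': 35, 'k3': 81}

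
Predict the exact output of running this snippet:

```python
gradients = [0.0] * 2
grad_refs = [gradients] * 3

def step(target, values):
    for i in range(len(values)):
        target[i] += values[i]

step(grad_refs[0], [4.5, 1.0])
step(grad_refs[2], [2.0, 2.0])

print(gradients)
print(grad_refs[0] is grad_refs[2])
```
[6.5, 3.0]
True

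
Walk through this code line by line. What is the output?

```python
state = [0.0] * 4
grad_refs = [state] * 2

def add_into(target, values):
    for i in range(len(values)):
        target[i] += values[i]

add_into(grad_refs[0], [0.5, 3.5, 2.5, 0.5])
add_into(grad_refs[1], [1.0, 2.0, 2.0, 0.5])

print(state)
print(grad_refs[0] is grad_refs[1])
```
[1.5, 5.5, 4.5, 1.0]
True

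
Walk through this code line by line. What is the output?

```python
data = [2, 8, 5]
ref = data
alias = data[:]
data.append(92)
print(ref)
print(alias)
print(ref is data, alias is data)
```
[2, 8, 5, 92]
[2, 8, 5]
True False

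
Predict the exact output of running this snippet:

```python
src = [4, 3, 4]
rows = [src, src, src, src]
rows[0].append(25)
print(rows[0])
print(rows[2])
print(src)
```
[4, 3, 4, 25]
[4, 3, 4, 25]
[4, 3, 4, 25]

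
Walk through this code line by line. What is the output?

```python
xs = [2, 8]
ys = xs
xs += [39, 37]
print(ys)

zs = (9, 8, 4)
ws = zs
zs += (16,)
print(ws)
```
[2, 8, 39, 37]
(9, 8, 4)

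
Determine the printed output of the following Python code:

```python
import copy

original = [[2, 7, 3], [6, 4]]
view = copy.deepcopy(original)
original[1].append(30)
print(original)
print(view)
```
[[2, 7, 3], [6, 4, 30]]
[[2, 7, 3], [6, 4]]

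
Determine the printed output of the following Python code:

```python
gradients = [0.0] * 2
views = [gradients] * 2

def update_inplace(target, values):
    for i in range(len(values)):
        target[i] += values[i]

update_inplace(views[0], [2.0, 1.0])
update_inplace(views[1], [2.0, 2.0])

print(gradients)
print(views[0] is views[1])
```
[4.0, 3.0]
True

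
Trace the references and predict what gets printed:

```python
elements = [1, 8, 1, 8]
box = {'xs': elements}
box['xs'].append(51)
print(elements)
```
[1, 8, 1, 8, 51]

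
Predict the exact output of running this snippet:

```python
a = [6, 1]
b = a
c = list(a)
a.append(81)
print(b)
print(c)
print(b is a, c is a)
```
[6, 1, 81]
[6, 1]
True False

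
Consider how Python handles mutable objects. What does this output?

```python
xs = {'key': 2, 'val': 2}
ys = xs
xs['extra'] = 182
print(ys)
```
{'key': 2, 'val': 2, 'extra': 182}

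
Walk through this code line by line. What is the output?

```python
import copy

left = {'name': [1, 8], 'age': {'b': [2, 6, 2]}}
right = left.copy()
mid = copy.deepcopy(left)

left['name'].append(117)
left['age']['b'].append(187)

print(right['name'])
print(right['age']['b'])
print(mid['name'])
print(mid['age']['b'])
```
[1, 8, 117]
[2, 6, 2, 187]
[1, 8]
[2, 6, 2]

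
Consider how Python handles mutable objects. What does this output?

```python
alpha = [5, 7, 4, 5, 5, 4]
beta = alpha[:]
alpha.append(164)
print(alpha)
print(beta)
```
[5, 7, 4, 5, 5, 4, 164]
[5, 7, 4, 5, 5, 4]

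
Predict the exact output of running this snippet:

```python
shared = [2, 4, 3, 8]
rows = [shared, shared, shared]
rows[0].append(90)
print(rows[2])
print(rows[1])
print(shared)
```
[2, 4, 3, 8, 90]
[2, 4, 3, 8, 90]
[2, 4, 3, 8, 90]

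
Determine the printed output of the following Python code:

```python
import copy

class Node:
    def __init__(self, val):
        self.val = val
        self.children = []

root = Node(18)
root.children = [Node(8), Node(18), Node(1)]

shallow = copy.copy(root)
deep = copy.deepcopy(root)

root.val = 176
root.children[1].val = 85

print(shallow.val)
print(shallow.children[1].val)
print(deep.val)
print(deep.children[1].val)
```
18
85
18
18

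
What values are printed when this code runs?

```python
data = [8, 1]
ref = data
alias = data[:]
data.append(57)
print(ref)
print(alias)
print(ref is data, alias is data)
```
[8, 1, 57]
[8, 1]
True False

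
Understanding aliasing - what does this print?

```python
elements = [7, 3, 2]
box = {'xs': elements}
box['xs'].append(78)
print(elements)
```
[7, 3, 2, 78]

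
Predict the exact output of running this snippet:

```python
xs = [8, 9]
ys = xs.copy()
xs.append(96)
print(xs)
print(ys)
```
[8, 9, 96]
[8, 9]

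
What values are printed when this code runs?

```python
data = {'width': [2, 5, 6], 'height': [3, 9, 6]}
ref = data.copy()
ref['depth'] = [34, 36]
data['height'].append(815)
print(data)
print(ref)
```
{'width': [2, 5, 6], 'height': [3, 9, 6, 815]}
{'width': [2, 5, 6], 'height': [3, 9, 6, 815], 'depth': [34, 36]}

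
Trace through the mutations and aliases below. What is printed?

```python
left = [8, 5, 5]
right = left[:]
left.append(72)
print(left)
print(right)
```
[8, 5, 5, 72]
[8, 5, 5]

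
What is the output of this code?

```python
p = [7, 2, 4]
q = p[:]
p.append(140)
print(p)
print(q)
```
[7, 2, 4, 140]
[7, 2, 4]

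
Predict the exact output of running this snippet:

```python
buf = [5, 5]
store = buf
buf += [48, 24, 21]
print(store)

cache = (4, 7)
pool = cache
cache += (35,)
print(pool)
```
[5, 5, 48, 24, 21]
(4, 7)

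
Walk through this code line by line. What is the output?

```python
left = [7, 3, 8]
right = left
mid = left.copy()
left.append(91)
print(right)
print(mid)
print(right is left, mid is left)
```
[7, 3, 8, 91]
[7, 3, 8]
True False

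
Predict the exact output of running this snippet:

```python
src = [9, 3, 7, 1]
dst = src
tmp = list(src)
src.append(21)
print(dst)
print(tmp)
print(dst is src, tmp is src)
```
[9, 3, 7, 1, 21]
[9, 3, 7, 1]
True False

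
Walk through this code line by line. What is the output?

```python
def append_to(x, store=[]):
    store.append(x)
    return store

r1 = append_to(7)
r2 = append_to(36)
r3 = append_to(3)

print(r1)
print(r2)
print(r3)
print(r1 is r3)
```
[7, 36, 3]
[7, 36, 3]
[7, 36, 3]
True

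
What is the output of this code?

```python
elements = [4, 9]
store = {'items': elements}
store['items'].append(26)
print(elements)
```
[4, 9, 26]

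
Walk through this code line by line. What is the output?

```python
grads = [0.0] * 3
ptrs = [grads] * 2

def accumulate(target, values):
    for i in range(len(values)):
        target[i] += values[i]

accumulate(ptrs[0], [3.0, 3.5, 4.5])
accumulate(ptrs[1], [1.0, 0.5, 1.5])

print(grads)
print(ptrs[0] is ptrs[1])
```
[4.0, 4.0, 6.0]
True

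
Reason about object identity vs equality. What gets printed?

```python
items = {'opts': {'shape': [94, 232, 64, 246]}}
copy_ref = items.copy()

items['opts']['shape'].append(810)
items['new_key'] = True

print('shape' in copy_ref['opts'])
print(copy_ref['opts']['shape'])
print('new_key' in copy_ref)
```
True
[94, 232, 64, 246, 810]
False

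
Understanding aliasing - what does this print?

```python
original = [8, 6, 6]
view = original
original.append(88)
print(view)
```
[8, 6, 6, 88]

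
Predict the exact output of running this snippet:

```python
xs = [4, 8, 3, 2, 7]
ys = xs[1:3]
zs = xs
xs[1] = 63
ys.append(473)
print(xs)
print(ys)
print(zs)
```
[4, 63, 3, 2, 7]
[8, 3, 473]
[4, 63, 3, 2, 7]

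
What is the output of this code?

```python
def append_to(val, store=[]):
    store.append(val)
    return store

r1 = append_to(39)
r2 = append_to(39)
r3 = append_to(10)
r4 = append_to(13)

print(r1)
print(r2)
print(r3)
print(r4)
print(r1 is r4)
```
[39, 39, 10, 13]
[39, 39, 10, 13]
[39, 39, 10, 13]
[39, 39, 10, 13]
True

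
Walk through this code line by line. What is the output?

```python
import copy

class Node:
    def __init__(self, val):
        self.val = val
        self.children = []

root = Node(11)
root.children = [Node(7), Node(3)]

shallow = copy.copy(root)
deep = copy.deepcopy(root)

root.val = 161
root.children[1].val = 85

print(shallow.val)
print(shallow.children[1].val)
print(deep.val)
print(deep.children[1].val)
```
11
85
11
3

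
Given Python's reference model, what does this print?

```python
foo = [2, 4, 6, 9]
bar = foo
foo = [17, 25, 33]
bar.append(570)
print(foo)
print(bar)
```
[17, 25, 33]
[2, 4, 6, 9, 570]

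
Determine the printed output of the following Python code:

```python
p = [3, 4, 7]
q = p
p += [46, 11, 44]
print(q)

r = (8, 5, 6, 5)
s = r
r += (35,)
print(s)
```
[3, 4, 7, 46, 11, 44]
(8, 5, 6, 5)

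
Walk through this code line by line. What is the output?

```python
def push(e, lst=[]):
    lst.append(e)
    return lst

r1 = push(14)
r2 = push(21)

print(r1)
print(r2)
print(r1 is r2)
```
[14, 21]
[14, 21]
True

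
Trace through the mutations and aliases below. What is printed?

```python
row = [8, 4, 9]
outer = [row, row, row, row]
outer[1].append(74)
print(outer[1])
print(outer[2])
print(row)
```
[8, 4, 9, 74]
[8, 4, 9, 74]
[8, 4, 9, 74]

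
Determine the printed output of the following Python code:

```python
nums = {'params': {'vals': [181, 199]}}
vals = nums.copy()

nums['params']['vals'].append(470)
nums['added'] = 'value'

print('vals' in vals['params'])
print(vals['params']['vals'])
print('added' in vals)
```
True
[181, 199, 470]
False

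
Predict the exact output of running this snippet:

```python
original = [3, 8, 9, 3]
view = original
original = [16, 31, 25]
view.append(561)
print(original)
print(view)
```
[16, 31, 25]
[3, 8, 9, 3, 561]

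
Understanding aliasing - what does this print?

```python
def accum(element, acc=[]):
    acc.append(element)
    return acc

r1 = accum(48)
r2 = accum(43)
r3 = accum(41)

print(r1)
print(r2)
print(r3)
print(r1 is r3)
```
[48, 43, 41]
[48, 43, 41]
[48, 43, 41]
True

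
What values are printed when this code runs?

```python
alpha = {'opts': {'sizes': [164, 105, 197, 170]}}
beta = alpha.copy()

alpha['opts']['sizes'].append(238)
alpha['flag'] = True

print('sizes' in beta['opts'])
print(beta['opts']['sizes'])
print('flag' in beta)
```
True
[164, 105, 197, 170, 238]
False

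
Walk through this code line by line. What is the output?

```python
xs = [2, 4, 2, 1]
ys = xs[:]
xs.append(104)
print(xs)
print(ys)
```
[2, 4, 2, 1, 104]
[2, 4, 2, 1]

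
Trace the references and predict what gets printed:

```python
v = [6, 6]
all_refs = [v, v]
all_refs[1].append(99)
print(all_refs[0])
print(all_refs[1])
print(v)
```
[6, 6, 99]
[6, 6, 99]
[6, 6, 99]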